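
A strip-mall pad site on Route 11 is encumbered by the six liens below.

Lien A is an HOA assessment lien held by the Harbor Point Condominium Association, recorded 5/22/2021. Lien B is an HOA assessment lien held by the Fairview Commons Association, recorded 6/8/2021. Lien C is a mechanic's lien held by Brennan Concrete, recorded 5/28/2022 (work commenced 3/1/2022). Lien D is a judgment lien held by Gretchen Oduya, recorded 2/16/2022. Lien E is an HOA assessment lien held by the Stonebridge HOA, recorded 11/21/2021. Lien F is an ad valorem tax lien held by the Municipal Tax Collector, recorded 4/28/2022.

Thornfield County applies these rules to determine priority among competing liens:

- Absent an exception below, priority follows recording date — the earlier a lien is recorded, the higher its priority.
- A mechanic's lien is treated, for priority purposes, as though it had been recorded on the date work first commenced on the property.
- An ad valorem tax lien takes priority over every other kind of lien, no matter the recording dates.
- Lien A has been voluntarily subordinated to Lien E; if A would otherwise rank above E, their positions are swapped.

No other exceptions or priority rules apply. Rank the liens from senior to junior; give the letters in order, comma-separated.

F, E, B, A, D, C

Effective dates after the stated exceptions: C's effective date is 3/1/2022, when work began.
As an ad valorem tax lien, F is senior to every other lien.
Among the remaining liens, by effective date: A (5/22/2021), B (6/8/2021), E (11/21/2021), D (2/16/2022), C (3/1/2022).
A is senior to E before the subordination, so the two trade places.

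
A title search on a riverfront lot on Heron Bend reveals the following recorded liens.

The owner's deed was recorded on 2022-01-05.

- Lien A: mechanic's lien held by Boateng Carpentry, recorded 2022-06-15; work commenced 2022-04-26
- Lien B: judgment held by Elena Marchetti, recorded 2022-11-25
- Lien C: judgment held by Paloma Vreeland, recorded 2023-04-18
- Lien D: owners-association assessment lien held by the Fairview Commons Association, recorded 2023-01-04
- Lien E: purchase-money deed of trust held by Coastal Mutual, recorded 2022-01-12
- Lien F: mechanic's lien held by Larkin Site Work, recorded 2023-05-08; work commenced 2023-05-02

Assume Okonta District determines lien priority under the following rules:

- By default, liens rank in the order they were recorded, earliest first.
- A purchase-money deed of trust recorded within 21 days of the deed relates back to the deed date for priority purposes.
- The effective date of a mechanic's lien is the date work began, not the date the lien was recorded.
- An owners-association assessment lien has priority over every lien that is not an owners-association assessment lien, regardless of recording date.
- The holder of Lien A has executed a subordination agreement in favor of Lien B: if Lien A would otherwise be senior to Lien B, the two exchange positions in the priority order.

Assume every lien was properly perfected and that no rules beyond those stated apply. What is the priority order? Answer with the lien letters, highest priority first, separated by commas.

Effective dates after the stated exceptions: A's effective date is 2022-04-26, when work began; E was recorded within the 21-day window, so its effective date is the deed date 2022-01-05; F is treated as recorded 2023-05-02, the work-commencement date.
As an owners-association assessment lien, D is senior to every other lien.
The other liens, earliest effective date first: E (2022-01-05), A (2022-04-26), B (2022-11-25), C (2023-04-18), F (2023-05-02).
A would otherwise be senior to B, so under the subordination agreement A and B exchange positions.

D, E, B, A, C, F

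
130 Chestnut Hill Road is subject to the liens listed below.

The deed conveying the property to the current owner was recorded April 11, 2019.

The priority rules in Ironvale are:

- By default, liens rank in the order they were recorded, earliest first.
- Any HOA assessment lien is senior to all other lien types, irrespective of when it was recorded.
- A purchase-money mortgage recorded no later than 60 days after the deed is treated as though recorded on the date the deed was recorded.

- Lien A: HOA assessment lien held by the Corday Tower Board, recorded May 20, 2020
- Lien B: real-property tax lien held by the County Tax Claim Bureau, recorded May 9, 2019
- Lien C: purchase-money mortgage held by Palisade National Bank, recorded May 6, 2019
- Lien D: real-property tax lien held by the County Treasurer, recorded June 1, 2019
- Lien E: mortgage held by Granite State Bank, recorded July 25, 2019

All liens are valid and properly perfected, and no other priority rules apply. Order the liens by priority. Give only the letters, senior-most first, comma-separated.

A, C, B, D, E

Effective dates after the stated exceptions: C relates back to the deed date April 11, 2019.
As an HOA assessment lien, A is senior to every other lien.
Remaining liens by effective date: C (April 11, 2019), B (May 9, 2019), D (June 1, 2019), E (July 25, 2019).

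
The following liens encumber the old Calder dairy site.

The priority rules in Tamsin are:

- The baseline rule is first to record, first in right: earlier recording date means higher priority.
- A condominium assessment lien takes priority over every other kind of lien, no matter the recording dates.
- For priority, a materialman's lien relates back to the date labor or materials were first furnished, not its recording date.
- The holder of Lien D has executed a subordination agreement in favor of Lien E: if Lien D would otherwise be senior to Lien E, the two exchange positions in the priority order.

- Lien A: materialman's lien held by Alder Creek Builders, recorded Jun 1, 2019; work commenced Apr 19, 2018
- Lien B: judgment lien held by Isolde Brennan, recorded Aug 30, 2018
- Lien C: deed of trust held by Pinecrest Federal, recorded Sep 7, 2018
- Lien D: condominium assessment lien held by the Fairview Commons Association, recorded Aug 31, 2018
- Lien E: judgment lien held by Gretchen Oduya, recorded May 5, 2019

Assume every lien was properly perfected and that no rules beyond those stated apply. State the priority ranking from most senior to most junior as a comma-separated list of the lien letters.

Adjusting effective dates: A relates back to Apr 19, 2018 (work commenced).
D is a condominium assessment lien and takes priority over every other lien.
Remaining liens by effective date: A (Apr 19, 2018), B (Aug 30, 2018), C (Sep 7, 2018), E (May 5, 2019).
Because D would otherwise rank above E, the subordination swaps them.

E, A, B, C, D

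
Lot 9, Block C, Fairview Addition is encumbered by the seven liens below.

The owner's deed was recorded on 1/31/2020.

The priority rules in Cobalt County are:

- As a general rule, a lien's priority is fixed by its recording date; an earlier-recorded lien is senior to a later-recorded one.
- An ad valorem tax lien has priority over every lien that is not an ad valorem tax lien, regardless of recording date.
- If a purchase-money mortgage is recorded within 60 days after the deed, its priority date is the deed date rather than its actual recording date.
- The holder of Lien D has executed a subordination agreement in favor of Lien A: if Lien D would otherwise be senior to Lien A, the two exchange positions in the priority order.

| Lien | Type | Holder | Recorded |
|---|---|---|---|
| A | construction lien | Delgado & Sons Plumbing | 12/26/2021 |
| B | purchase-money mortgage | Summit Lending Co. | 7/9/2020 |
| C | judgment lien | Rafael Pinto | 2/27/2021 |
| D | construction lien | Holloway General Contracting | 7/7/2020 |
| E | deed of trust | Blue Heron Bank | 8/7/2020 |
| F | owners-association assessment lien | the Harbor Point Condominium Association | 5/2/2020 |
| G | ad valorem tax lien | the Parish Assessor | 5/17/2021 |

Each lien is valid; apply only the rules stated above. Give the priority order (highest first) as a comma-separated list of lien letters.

G, F, A, B, E, C, D

First, effective dates: B was recorded 160 days after the deed, outside the 60-day window, so it keeps its recording date.
G is an ad valorem tax lien and takes priority over every other lien.
Among the remaining liens, by effective date: F (5/2/2020), D (7/7/2020), B (7/9/2020), E (8/7/2020), C (2/27/2021), A (12/26/2021).
Because D would otherwise rank above A, the subordination swaps them.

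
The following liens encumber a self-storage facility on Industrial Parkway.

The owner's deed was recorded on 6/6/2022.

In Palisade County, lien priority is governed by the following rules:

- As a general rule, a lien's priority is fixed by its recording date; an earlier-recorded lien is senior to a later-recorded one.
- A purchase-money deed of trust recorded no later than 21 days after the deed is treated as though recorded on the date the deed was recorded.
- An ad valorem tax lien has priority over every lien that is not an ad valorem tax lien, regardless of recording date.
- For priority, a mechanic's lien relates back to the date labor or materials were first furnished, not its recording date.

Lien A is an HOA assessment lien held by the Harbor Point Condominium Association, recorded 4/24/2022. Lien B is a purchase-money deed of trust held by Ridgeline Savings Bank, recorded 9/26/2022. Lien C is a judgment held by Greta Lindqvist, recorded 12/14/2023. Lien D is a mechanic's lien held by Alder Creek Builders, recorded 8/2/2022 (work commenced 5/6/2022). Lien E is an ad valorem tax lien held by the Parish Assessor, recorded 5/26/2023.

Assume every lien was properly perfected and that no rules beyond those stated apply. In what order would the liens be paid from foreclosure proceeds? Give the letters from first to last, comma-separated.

Effective dates: B was recorded 112 days after the deed, outside the 21-day window, so it keeps its recording date; D is treated as recorded 5/6/2022, the work-commencement date.
E, as an ad valorem tax lien, has superpriority and ranks first.
Ordering the rest by effective date: A (4/24/2022), D (5/6/2022), B (9/26/2022), C (12/14/2023).

E, A, D, B, C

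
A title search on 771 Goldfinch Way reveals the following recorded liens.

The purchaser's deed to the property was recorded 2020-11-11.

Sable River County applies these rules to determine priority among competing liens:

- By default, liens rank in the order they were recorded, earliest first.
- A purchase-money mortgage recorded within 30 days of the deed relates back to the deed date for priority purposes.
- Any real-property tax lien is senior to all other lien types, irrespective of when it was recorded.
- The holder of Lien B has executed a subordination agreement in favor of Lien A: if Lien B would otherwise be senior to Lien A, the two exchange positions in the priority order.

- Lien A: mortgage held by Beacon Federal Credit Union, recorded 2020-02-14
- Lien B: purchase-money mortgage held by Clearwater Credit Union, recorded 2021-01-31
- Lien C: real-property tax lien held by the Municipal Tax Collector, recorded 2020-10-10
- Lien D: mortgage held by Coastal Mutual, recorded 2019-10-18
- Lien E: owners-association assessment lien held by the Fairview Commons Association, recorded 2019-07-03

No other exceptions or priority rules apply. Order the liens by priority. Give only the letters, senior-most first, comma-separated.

C, E, D, A, B

Effective dates after the stated exceptions: B was recorded 81 days after the deed — beyond 30 days — so no relation-back applies.
C, as a real-property tax lien, has superpriority and ranks first.
The other liens, earliest effective date first: E (2019-07-03), D (2019-10-18), A (2020-02-14), B (2021-01-31).
Since B is not senior to A, the subordination leaves the order unchanged.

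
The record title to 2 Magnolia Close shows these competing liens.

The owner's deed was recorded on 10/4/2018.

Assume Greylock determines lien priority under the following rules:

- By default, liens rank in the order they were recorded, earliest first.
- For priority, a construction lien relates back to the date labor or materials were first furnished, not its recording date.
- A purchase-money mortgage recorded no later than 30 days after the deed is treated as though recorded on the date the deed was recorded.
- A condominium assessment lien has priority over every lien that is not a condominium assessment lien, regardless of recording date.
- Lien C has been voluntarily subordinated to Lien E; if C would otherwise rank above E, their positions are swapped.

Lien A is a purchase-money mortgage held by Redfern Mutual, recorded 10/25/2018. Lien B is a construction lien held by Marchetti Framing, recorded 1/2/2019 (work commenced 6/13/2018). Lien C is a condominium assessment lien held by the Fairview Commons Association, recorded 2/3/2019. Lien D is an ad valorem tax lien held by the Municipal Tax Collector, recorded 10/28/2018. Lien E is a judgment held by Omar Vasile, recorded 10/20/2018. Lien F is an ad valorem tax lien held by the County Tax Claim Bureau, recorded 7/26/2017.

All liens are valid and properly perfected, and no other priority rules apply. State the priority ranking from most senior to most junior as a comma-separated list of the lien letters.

Effective dates after the stated exceptions: A relates back to the deed date 10/4/2018; B is treated as recorded 6/13/2018, the work-commencement date.
C is a condominium assessment lien and takes priority over every other lien.
Remaining liens by effective date: F (7/26/2017), B (6/13/2018), A (10/4/2018), E (10/20/2018), D (10/28/2018).
The subordination applies — C was senior to E — so C and E swap.

E, F, B, A, C, D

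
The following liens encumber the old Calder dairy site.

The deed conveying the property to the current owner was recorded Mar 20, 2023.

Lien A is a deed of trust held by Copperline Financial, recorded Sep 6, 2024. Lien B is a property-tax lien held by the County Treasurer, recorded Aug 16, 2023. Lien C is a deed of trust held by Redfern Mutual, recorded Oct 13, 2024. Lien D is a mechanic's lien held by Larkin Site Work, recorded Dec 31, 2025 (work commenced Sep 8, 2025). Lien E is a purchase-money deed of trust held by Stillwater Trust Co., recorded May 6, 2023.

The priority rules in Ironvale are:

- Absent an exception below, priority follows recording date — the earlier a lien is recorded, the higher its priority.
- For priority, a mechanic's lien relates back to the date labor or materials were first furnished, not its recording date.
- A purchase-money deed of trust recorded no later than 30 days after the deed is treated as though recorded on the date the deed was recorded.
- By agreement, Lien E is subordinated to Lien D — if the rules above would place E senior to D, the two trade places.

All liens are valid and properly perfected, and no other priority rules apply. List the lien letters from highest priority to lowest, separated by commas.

Effective dates after the stated exceptions: D relates back to Sep 8, 2025 (work commenced); E missed the 30-day window (47 days after the deed), so its recording date stands.
By effective date: E (May 6, 2023), B (Aug 16, 2023), A (Sep 6, 2024), C (Oct 13, 2024), D (Sep 8, 2025).
E would otherwise be senior to D, so under the subordination agreement E and D exchange positions.

D, B, A, C, E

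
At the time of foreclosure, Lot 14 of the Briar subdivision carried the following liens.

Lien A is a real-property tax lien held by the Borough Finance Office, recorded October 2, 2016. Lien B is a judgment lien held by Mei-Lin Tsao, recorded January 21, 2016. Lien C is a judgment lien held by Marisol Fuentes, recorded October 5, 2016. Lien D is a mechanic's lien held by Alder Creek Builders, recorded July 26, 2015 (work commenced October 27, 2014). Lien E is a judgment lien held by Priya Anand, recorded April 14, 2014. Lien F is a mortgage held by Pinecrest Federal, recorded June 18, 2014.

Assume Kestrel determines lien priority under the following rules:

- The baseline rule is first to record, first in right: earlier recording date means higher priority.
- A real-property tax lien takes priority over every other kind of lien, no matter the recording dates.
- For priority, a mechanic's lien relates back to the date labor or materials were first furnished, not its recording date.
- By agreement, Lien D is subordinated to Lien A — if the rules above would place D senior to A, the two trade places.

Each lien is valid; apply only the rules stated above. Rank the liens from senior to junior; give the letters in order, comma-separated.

A, E, F, D, B, C

Adjusting effective dates: D relates back to October 27, 2014 (work commenced).
A is a real-property tax lien and takes priority over every other lien.
The other liens, earliest effective date first: E (April 14, 2014), F (June 18, 2014), D (October 27, 2014), B (January 21, 2016), C (October 5, 2016).
D already ranks below A; the subordination has no effect.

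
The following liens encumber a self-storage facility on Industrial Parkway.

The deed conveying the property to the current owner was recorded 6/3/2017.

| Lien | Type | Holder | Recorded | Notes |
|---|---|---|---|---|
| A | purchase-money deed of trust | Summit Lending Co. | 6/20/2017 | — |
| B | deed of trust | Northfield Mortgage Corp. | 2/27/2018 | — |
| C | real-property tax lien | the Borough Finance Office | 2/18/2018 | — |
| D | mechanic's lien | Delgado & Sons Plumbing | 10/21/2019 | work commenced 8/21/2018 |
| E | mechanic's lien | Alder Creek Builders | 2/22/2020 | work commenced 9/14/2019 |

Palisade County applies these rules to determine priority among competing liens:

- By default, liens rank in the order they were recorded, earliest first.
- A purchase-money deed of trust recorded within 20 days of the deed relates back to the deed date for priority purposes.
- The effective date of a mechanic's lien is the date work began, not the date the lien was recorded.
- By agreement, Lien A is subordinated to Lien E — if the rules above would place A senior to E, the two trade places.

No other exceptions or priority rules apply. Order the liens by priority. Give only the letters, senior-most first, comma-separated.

E, C, B, D, A

Effective dates after the stated exceptions: A was recorded within the 20-day window, so its effective date is the deed date 6/3/2017; D is treated as recorded 8/21/2018, the work-commencement date; E relates back to 9/14/2019 (work commenced).
Sorted by effective date: A (6/3/2017), C (2/18/2018), B (2/27/2018), D (8/21/2018), E (9/14/2019).
The subordination applies — A was senior to E — so A and E swap.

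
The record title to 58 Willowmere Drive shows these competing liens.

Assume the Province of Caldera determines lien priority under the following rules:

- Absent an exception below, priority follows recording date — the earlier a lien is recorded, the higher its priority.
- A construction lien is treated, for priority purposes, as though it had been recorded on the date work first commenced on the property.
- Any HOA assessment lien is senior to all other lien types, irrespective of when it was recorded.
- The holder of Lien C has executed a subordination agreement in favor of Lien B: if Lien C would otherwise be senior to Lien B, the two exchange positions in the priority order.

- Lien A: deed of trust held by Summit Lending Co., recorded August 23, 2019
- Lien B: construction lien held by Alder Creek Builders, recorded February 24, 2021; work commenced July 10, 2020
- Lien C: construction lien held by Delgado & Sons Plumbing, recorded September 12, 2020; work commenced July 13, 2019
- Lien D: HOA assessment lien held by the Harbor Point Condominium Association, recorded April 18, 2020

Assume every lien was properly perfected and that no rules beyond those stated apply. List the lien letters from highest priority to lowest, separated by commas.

D, B, A, C

First, effective dates: B is treated as recorded July 10, 2020, the work-commencement date; C is treated as recorded July 13, 2019, the work-commencement date.
As an HOA assessment lien, D is senior to every other lien.
Among the remaining liens, by effective date: C (July 13, 2019), A (August 23, 2019), B (July 10, 2020).
C would otherwise be senior to B, so under the subordination agreement C and B exchange positions.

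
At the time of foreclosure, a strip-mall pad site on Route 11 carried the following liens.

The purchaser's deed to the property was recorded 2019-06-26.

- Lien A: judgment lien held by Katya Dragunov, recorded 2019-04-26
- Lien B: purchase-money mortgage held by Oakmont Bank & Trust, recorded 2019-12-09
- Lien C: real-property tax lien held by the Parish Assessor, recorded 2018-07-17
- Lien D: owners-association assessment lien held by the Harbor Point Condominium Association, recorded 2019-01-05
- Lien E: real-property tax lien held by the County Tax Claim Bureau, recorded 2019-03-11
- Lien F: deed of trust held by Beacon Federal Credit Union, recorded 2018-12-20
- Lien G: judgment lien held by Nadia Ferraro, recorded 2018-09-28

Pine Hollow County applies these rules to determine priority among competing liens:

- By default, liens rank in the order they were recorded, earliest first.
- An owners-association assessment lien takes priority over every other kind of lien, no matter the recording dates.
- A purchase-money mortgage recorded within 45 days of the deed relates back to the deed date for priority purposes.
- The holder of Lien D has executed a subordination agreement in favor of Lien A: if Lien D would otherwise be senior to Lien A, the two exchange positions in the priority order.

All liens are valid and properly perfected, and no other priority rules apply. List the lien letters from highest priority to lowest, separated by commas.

A, C, G, F, E, D, B

Effective dates: B was recorded 166 days after the deed, outside the 45-day window, so it keeps its recording date.
D is an owners-association assessment lien, so it outranks all other liens regardless of date.
Remaining liens by effective date: C (2018-07-17), G (2018-09-28), F (2018-12-20), E (2019-03-11), A (2019-04-26), B (2019-12-09).
Because D would otherwise rank above A, the subordination swaps them.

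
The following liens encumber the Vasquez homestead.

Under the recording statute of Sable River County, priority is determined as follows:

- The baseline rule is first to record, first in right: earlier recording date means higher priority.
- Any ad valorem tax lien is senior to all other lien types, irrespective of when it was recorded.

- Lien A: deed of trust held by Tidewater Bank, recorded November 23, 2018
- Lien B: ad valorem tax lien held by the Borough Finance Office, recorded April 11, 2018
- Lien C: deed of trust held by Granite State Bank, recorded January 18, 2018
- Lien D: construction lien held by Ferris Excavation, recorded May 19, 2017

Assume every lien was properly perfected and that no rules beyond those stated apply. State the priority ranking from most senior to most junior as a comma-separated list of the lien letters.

B is an ad valorem tax lien, so it outranks all other liens regardless of date.
The other liens, earliest effective date first: D (May 19, 2017), C (January 18, 2018), A (November 23, 2018).

B, D, C, A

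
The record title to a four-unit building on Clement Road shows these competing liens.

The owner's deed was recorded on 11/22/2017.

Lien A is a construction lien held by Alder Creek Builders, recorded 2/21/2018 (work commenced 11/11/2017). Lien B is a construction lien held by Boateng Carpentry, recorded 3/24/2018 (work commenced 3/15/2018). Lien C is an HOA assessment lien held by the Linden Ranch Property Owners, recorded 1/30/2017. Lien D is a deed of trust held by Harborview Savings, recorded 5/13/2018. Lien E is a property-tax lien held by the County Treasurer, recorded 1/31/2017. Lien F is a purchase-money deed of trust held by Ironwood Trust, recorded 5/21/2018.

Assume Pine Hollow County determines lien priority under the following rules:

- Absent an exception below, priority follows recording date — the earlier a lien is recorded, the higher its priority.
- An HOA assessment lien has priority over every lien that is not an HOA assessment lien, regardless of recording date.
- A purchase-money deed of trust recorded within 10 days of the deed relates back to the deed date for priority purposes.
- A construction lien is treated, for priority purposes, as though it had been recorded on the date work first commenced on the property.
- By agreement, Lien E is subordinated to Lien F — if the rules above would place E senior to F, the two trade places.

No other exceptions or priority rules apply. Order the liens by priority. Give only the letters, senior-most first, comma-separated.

Adjusting effective dates: A's effective date is 11/11/2017, when work began; B's effective date is 3/15/2018, when work began; F was recorded 180 days after the deed, outside the 10-day window, so it keeps its recording date.
As an HOA assessment lien, C is senior to every other lien.
Remaining liens by effective date: E (1/31/2017), A (11/11/2017), B (3/15/2018), D (5/13/2018), F (5/21/2018).
The subordination applies — E was senior to F — so E and F swap.

C, F, A, B, D, E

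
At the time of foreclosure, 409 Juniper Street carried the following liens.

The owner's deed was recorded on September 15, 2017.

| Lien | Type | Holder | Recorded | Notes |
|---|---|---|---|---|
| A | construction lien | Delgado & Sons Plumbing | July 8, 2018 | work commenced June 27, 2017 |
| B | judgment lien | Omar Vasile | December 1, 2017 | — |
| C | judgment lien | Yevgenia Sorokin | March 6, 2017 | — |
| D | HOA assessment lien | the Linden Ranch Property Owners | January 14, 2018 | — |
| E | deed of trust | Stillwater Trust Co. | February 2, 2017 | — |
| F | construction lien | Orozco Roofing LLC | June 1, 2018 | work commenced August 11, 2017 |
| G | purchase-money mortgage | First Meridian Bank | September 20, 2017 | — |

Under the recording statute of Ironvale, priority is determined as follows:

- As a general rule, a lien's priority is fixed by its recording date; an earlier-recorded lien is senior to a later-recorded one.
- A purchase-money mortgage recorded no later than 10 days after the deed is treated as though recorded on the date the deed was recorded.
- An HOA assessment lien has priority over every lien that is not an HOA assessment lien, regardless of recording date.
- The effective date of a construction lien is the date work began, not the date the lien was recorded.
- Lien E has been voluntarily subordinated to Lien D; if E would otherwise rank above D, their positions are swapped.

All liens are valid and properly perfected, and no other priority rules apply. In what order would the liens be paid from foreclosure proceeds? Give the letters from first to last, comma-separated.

D, E, C, A, F, G, B

Adjusting effective dates: A's effective date is June 27, 2017, when work began; F's effective date is August 11, 2017, when work began; G relates back to the deed date September 15, 2017.
As an HOA assessment lien, D is senior to every other lien.
Ordering the rest by effective date: E (February 2, 2017), C (March 6, 2017), A (June 27, 2017), F (August 11, 2017), G (September 15, 2017), B (December 1, 2017).
E is already junior to D, so the subordination agreement changes nothing.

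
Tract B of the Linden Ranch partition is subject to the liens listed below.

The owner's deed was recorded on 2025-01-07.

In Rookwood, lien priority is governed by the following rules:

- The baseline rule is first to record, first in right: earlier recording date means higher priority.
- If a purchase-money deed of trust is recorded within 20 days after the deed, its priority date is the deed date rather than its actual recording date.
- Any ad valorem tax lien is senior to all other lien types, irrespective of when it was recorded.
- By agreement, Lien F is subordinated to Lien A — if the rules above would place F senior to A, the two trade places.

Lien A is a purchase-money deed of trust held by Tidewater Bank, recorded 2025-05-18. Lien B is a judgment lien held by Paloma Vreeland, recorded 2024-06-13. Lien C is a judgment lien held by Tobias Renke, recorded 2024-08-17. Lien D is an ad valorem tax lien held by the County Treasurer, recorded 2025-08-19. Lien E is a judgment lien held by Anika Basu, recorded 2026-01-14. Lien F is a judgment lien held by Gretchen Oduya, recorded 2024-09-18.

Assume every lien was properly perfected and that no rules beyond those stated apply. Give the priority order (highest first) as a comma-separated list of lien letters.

D, B, C, A, F, E

Adjusting effective dates: A missed the 20-day window (131 days after the deed), so its recording date stands.
D, as an ad valorem tax lien, has superpriority and ranks first.
Among the remaining liens, by effective date: B (2024-06-13), C (2024-08-17), F (2024-09-18), A (2025-05-18), E (2026-01-14).
F would otherwise be senior to A, so under the subordination agreement F and A exchange positions.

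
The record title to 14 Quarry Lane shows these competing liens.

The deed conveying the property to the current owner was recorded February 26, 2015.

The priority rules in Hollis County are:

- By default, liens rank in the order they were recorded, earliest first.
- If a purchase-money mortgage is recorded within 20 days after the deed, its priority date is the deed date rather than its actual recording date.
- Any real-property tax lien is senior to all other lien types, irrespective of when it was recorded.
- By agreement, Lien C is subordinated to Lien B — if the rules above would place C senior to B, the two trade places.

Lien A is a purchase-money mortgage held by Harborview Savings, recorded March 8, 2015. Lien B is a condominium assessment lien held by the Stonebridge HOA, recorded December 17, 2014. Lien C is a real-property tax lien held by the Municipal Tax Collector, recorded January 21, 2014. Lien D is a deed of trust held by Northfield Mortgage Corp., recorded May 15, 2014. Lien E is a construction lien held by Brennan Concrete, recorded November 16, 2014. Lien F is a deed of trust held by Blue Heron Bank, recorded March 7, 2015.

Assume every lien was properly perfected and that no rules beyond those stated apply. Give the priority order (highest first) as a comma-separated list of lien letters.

Adjusting effective dates: A was recorded within the 20-day window, so its effective date is the deed date February 26, 2015.
C is a real-property tax lien, so it outranks all other liens regardless of date.
Ordering the rest by effective date: D (May 15, 2014), E (November 16, 2014), B (December 17, 2014), A (February 26, 2015), F (March 7, 2015).
C would otherwise be senior to B, so under the subordination agreement C and B exchange positions.

B, D, E, C, A, F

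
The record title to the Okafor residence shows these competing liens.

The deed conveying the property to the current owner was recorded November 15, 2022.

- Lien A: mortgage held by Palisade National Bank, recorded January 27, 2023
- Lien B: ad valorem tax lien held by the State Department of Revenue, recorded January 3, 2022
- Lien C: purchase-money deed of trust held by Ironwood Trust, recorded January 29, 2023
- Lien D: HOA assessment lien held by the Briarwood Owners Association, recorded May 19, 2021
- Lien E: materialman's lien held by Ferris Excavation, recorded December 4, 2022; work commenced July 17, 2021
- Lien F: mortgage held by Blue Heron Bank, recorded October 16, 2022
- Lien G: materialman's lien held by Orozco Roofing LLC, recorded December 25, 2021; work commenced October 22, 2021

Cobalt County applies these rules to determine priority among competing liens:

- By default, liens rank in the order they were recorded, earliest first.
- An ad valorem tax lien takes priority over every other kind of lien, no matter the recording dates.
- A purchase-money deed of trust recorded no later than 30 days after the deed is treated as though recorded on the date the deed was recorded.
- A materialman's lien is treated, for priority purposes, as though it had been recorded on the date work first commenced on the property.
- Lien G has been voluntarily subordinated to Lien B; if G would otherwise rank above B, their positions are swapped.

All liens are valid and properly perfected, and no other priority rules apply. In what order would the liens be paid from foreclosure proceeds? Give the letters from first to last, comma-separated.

B, D, E, G, F, A, C

Effective dates: C missed the 30-day window (75 days after the deed), so its recording date stands; E's effective date is July 17, 2021, when work began; G's effective date is October 22, 2021, when work began.
B is an ad valorem tax lien, so it outranks all other liens regardless of date.
Ordering the rest by effective date: D (May 19, 2021), E (July 17, 2021), G (October 22, 2021), F (October 16, 2022), A (January 27, 2023), C (January 29, 2023).
G is already junior to B, so the subordination agreement changes nothing.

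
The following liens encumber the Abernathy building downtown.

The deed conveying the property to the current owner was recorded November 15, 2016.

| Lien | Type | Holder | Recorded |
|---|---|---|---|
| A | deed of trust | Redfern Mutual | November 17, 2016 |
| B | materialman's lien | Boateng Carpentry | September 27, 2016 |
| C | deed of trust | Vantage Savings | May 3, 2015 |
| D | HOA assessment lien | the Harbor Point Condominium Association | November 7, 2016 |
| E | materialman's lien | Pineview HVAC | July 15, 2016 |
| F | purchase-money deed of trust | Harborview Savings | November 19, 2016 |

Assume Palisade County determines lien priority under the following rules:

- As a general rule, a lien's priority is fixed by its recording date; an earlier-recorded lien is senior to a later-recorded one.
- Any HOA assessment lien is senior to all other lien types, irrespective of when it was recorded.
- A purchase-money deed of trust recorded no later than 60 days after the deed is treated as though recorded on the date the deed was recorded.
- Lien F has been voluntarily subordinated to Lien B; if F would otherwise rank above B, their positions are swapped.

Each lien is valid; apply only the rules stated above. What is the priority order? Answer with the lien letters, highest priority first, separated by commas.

Effective dates after the stated exceptions: F relates back to the deed date November 15, 2016.
D is an HOA assessment lien, so it outranks all other liens regardless of date.
Ordering the rest by effective date: C (May 3, 2015), E (July 15, 2016), B (September 27, 2016), F (November 15, 2016), A (November 17, 2016).
F is already junior to B, so the subordination agreement changes nothing.

D, C, E, B, F, A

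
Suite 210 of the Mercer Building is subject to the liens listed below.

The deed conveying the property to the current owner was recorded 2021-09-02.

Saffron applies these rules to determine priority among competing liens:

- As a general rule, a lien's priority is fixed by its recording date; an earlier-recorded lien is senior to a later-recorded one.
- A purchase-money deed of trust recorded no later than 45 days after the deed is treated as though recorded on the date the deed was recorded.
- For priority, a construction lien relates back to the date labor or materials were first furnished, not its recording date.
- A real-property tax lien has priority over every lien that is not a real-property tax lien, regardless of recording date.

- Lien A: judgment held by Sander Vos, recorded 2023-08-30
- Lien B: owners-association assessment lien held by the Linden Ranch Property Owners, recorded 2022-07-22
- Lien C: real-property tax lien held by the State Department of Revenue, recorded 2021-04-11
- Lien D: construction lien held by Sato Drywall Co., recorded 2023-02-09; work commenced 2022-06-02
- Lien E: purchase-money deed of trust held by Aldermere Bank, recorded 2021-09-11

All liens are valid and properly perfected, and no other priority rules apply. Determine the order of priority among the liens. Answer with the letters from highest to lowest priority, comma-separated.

Effective dates: D relates back to 2022-06-02 (work commenced); E's effective date is the deed date, 2021-09-02.
C is a real-property tax lien and takes priority over every other lien.
Remaining liens by effective date: E (2021-09-02), D (2022-06-02), B (2022-07-22), A (2023-08-30).

C, E, D, B, A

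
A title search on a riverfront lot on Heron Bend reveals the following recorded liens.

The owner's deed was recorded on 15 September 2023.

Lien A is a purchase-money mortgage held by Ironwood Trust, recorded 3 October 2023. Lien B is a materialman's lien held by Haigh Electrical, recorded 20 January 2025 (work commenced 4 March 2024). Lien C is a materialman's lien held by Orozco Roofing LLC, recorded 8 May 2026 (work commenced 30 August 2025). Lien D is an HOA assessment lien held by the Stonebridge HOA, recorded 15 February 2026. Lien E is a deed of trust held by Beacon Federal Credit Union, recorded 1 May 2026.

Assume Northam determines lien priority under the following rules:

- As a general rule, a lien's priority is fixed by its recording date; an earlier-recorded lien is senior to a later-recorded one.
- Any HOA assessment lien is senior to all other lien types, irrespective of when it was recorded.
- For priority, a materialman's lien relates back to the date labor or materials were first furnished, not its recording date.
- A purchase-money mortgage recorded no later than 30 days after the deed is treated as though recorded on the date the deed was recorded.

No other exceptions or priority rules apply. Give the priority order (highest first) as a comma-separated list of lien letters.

D, A, B, C, E

Adjusting effective dates: A was recorded within the 30-day window, so its effective date is the deed date 15 September 2023; B's effective date is 4 March 2024, when work began; C's effective date is 30 August 2025, when work began.
D is an HOA assessment lien, so it outranks all other liens regardless of date.
Ordering the rest by effective date: A (15 September 2023), B (4 March 2024), C (30 August 2025), E (1 May 2026).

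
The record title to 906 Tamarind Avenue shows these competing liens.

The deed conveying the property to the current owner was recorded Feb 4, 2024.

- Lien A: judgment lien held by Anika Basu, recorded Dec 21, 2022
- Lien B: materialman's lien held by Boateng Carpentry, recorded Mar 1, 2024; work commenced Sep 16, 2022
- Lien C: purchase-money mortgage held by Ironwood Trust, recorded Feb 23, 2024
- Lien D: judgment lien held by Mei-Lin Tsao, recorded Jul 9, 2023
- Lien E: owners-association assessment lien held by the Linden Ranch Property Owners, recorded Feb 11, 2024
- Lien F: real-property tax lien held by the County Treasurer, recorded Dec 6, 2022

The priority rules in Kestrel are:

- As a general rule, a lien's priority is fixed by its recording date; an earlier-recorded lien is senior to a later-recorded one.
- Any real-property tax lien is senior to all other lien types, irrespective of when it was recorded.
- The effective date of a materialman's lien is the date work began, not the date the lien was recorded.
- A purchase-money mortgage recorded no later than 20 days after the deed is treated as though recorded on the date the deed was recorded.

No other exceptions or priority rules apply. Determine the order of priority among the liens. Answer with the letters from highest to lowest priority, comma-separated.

Effective dates after the stated exceptions: B's effective date is Sep 16, 2022, when work began; C's effective date is the deed date, Feb 4, 2024.
F, as a real-property tax lien, has superpriority and ranks first.
Remaining liens by effective date: B (Sep 16, 2022), A (Dec 21, 2022), D (Jul 9, 2023), C (Feb 4, 2024), E (Feb 11, 2024).

F, B, A, D, C, E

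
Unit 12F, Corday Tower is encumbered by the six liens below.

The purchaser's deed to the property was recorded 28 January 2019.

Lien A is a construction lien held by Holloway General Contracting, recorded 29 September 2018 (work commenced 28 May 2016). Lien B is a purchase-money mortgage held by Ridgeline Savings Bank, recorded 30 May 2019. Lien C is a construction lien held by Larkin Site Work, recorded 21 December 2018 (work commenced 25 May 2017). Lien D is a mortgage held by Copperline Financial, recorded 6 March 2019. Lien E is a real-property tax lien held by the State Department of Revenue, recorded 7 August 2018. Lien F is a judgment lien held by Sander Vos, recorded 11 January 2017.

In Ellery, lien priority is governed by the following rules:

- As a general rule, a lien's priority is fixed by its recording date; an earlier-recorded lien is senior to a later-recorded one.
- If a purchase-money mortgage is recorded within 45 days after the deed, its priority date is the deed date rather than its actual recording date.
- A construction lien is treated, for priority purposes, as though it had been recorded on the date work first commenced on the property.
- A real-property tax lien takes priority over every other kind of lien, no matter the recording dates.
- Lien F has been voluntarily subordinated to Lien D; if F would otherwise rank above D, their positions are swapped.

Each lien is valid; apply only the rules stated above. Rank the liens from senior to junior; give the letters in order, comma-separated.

Effective dates after the stated exceptions: A is treated as recorded 28 May 2016, the work-commencement date; B missed the 45-day window (122 days after the deed), so its recording date stands; C's effective date is 25 May 2017, when work began.
As a real-property tax lien, E is senior to every other lien.
Ordering the rest by effective date: A (28 May 2016), F (11 January 2017), C (25 May 2017), D (6 March 2019), B (30 May 2019).
The subordination applies — F was senior to D — so F and D swap.

E, A, D, C, F, B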